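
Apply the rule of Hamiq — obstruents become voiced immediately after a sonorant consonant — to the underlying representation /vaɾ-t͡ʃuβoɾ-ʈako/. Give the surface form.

The rule targets /t͡ʃ/ (voiceless postalveolar affricate), which sits after the trigger /ɾ/ (voiced).
The voiced postalveolar affricate is [d͡ʒ], so /t͡ʃ/ → [d͡ʒ].
The same rule applies at the second boundary: /ʈ/ → [ɖ] next to /ɾ/.

[vaɾd͡ʒuβoɾɖako]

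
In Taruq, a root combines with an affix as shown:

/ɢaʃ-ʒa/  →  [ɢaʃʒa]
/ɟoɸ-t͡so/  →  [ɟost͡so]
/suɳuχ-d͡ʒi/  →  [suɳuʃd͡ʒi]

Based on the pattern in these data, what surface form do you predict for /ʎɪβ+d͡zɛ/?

[ʎɪzd͡zɛ]

The data show regressive place assimilation: /ɸ/ → [s] before /t͡s/; /χ/ → [ʃ] before /d͡ʒ/. In each pair only place changes, matching the following consonant, while manner and voice stay constant.
No alternation appears in [ɢaʃʒa]: there the adjacent consonants already agree in place (/ʃ/ and /ʒ/ are both postalveolar), so this form is consistent with the same rule.
/β/ is a voiced bilabial fricative. The following trigger /d͡z/ is alveolar, so /β/ must become alveolar as well.
A voiced alveolar fricative is [z], so the surface segment is [z].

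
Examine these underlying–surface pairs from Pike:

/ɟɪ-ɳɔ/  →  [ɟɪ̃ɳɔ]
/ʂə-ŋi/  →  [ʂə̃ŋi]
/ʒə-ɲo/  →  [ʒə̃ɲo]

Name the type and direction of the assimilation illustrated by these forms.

regressive nasality assimilation (vowel nasalisation)

The vowel /ɪ/ surfaces as nasalised [ɪ̃] next to the following nasal /ɳ/ — it has acquired the [+nasal] feature of its neighbour.
Likewise in the remaining data: /ə/ → [ə̃] before /ŋ/; /ə/ → [ə̃] before /ɲ/ — each time a vowel is nasalised next to a following nasal.
Because the conditioning nasal is to the right of the vowel that changes, the process is regressive (anticipatory).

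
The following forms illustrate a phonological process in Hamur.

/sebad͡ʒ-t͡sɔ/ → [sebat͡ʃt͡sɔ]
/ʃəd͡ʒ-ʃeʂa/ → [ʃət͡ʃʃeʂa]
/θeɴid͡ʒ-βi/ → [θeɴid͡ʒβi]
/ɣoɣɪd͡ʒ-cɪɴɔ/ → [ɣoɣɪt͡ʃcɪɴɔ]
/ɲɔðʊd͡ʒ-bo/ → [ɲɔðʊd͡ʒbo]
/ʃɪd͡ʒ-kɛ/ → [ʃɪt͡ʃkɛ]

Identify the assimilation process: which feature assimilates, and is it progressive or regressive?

regressive voicing assimilation

Comparing underlying and surface forms, /d͡ʒ/ → [t͡ʃ] is the alternation; the neighbouring /t͡s/ is constant.
/d͡ʒ/ is voiced while /t͡s/ is voiceless; the output [t͡ʃ] is voiceless, matching the trigger — so the feature that spreads is voicing.
Place and manner are unchanged, so the assimilation is partial, not total.
The other alternating forms pattern the same way: /d͡ʒ/ → [t͡ʃ] before /ʃ/ (voiced → voiceless, matching voiceless); /d͡ʒ/ → [t͡ʃ] before /c/ (voiced → voiceless, matching voiceless); /d͡ʒ/ → [t͡ʃ] before /k/ (voiced → voiceless, matching voiceless) — only voicing changes, and always toward the following segment.
No alternation appears in [θeɴid͡ʒβi], [ɲɔðʊd͡ʒbo]: there the adjacent consonants already agree in voicing (/d͡ʒ/ and /β/ are both voiced; /d͡ʒ/ and /b/ are both voiced), so these forms are consistent with the same rule.
The trigger is the following segment, so the direction is regressive (anticipatory).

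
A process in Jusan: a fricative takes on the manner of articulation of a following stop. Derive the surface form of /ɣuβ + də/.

/β/ is a voiced bilabial fricative. The following trigger /d/ is a stop, so /β/ must become a stop as well.
A voiced bilabial stop is [b], so the surface segment is [b].

[ɣubdə]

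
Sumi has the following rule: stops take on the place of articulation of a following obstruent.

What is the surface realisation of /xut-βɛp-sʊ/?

[xupβɛtsʊ]

The rule targets /t/ (voiceless alveolar stop), which sits before the trigger /β/ (bilabial).
A voiceless bilabial stop is [p], so the surface segment is [p].
At the second juncture, /p/ likewise becomes [t] adjacent to /s/.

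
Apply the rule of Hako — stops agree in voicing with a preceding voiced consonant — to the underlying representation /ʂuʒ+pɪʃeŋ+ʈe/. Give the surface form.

[ʂuʒbɪʃeŋɖe]

/p/ is a voiceless bilabial stop. The preceding trigger /ʒ/ is voiced, so /p/ must become voiced as well.
The voiced bilabial stop is [b], so /p/ → [b].
The same rule applies at the second boundary: /ʈ/ → [ɖ] next to /ŋ/.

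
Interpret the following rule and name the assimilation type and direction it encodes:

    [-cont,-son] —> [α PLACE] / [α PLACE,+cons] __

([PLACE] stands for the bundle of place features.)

The rule copies the place features (abbreviated [PLACE]) from the environment onto the target, so the assimilating feature is place.
Since the environment is written before the underscore, the trigger precedes the target; the direction is progressive.

progressive place assimilation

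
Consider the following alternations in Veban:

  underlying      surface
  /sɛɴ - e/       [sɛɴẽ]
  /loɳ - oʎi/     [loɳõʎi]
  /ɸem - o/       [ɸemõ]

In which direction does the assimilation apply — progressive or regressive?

The vowel /e/ surfaces as nasalised [ẽ] next to the preceding nasal /ɴ/ — it has acquired the [+nasal] feature of its neighbour.
Likewise in the remaining data: /o/ → [õ] after /ɳ/; /o/ → [õ] after /m/ — each time a vowel is nasalised next to a preceding nasal.
Because the conditioning nasal is to the left of the vowel that changes, the process is progressive (perseverative).

progressive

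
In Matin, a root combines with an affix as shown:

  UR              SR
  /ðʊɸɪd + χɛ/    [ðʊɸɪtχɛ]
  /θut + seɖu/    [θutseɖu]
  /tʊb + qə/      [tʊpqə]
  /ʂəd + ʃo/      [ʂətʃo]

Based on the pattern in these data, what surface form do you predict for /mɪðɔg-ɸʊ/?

[mɪðɔkɸʊ]

The data show regressive voicing assimilation: /d/ → [t] before /χ/; /b/ → [p] before /q/; /d/ → [t] before /ʃ/. In each pair only voicing changes, matching the following consonant, while place and manner stay constant.
No alternation appears in [θutseɖu]: there the adjacent consonants already agree in voicing (/t/ and /s/ are both voiceless), so this form is consistent with the same rule.
/g/ is a voiced velar stop. The following trigger /ɸ/ is voiceless, so /g/ must become voiceless as well.
A voiceless velar stop is [k], so the surface segment is [k].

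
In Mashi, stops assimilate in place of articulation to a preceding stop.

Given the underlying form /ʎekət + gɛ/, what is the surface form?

The rule targets /g/ (voiced velar stop), which sits after the trigger /t/ (alveolar).
The voiced alveolar stop is [d], so /g/ → [d].

[ʎekətdɛ]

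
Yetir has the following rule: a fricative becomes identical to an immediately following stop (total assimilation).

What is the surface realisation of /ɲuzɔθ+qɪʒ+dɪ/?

[ɲuzɔqqɪddɪ]

/θ/ is the segment targeted by the rule; it sits immediately before /q/, so it assimilates completely and surfaces as [q].
The same rule applies at the second boundary: /ʒ/ → [d] next to /d/.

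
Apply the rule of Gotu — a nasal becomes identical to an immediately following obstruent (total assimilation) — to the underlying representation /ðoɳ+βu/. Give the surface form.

/ɳ/ is the segment targeted by the rule; it sits immediately before /β/, so it assimilates completely and surfaces as [β].

[ðoββu]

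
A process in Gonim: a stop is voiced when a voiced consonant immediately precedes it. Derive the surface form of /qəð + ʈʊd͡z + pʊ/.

/ʈ/ is a voiceless retroflex stop. The preceding trigger /ð/ is voiced, so /ʈ/ must become voiced as well.
Changing only its voicing to voiced gives [ɖ] — the voiced retroflex stop.
The same rule applies at the second boundary: /p/ → [b] next to /d͡z/.

[qəðɖʊd͡zbʊ]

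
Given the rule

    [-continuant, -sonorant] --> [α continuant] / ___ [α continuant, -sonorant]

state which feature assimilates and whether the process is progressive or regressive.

regressive manner assimilation

The rule copies [continuant] (continuancy) from the environment onto the target stops; since [±continuant] encodes the stop/fricative manner contrast, the assimilating dimension is manner.
Since the environment is written after the underscore, the trigger follows the target; the direction is regressive.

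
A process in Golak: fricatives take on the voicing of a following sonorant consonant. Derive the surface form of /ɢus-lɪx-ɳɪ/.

[ɢuzlɪɣɳɪ]

/s/ is a voiceless alveolar fricative. The following trigger /l/ is voiced, so /s/ must become voiced as well.
Changing only its voicing to voiced gives [z] — the voiced alveolar fricative.
The same rule applies at the second boundary: /x/ → [ɣ] next to /ɳ/.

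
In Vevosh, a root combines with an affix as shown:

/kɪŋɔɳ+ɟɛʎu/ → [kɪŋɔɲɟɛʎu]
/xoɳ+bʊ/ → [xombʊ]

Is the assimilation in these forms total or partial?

partial assimilation

The segment that alternates is /ɳ/, which surfaces as [ɲ] when adjacent to /ɟ/.
The change retroflex → palatal matches the place of the following /ɟ/, identifying this as place assimilation.
Manner and voice are unchanged, so the assimilation is partial, not total.
Checking the remaining alternation: /ɳ/ → [m] before /b/ (retroflex → bilabial, matching bilabial) — only place changes, and always toward the following segment.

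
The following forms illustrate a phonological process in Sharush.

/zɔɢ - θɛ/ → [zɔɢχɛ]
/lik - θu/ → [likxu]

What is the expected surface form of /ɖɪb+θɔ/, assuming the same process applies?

[ɖɪbɸɔ]

The data show progressive place assimilation: /θ/ → [χ] after /ɢ/; /θ/ → [x] after /k/. In each pair only place changes, matching the preceding consonant, while manner and voice stay constant.
The rule targets /θ/ (voiceless dental fricative), which sits after the trigger /b/ (bilabial).
Changing only its place to bilabial gives [ɸ] — the voiceless bilabial fricative.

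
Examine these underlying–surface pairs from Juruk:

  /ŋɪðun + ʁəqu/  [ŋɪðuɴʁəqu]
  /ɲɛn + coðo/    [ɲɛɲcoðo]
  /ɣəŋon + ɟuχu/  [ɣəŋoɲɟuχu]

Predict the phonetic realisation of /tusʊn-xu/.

The data show regressive place assimilation: /n/ → [ɴ] before /ʁ/; /n/ → [ɲ] before /c/; /n/ → [ɲ] before /ɟ/. In each pair only place changes, matching the following consonant, while manner and voice stay constant.
/n/ is a voiced alveolar nasal. The following trigger /x/ is velar, so /n/ must become velar as well.
Changing only its place to velar gives [ŋ] — the voiced velar nasal.

[tusʊŋxu]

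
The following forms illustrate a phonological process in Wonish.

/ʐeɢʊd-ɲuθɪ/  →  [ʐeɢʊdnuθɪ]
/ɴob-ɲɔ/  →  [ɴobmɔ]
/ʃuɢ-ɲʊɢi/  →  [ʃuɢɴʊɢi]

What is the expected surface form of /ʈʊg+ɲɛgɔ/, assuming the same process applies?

[ʈʊgŋɛgɔ]

The data show progressive place assimilation: /ɲ/ → [n] after /d/; /ɲ/ → [m] after /b/; /ɲ/ → [ɴ] after /ɢ/. In each pair only place changes, matching the preceding consonant, while manner and voice stay constant.
The rule targets /ɲ/ (voiced palatal nasal), which sits after the trigger /g/ (velar).
Changing only its place to velar gives [ŋ] — the voiced velar nasal.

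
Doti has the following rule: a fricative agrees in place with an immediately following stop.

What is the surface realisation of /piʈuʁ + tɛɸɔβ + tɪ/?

/ʁ/ is a voiced uvular fricative. The following trigger /t/ is alveolar, so /ʁ/ must become alveolar as well.
The voiced alveolar fricative is [z], so /ʁ/ → [z].
The same rule applies at the second boundary: /β/ → [z] next to /t/.

[piʈuztɛɸɔztɪ]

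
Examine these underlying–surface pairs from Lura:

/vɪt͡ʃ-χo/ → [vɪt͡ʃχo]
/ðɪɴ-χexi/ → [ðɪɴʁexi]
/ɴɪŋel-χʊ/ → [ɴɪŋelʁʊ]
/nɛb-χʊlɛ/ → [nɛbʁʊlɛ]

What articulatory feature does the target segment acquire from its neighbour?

voicing

Underlying /χ/ is realised as [ʁ] next to /ɴ/; /ɴ/ itself does not change.
/χ/ is voiceless while /ɴ/ is voiced; the output [ʁ] is voiced, matching the trigger — so the feature that spreads is voicing.
The other alternating forms pattern the same way: /χ/ → [ʁ] after /l/ (voiceless → voiced, matching voiced); /χ/ → [ʁ] after /b/ (voiceless → voiced, matching voiced) — only voicing changes, and always toward the preceding segment.
No alternation appears in [vɪt͡ʃχo]: there the adjacent consonants already agree in voicing (/χ/ and /t͡ʃ/ are both voiceless), so this form is consistent with the same rule.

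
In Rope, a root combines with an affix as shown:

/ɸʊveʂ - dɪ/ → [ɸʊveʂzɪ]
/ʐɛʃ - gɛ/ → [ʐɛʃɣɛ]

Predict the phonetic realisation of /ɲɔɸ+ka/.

The data show progressive manner assimilation: /d/ → [z] after /ʂ/; /g/ → [ɣ] after /ʃ/. In each pair only manner changes, matching the preceding consonant, while place and voice stay constant.
The rule targets /k/ (voiceless velar stop), which sits after the trigger /ɸ/ (fricative).
Changing only its manner to fricative gives [x] — the voiceless velar fricative.

[ɲɔɸxa]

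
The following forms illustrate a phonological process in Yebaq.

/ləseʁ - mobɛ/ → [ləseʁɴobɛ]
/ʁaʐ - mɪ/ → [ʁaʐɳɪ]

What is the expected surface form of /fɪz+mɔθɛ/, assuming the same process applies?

The data show progressive place assimilation: /m/ → [ɴ] after /ʁ/; /m/ → [ɳ] after /ʐ/. In each pair only place changes, matching the preceding consonant, while manner and voice stay constant.
/m/ is a voiced bilabial nasal. The preceding trigger /z/ is alveolar, so /m/ must become alveolar as well.
The voiced alveolar nasal is [n], so /m/ → [n].

[fɪznɔθɛ]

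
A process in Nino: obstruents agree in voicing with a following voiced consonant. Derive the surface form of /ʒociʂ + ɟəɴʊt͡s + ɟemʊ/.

[ʒociʐɟəɴʊd͡zɟemʊ]

/ʂ/ is a voiceless retroflex fricative. The following trigger /ɟ/ is voiced, so /ʂ/ must become voiced as well.
Changing only its voicing to voiced gives [ʐ] — the voiced retroflex fricative.
The same rule applies at the second boundary: /t͡s/ → [d͡z] next to /ɟ/.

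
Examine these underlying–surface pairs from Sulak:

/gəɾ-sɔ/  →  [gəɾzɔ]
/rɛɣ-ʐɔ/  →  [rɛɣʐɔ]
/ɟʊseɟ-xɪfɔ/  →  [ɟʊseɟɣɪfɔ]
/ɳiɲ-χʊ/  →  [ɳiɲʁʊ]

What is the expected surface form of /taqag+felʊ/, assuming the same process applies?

The data show progressive voicing assimilation: /s/ → [z] after /ɾ/; /x/ → [ɣ] after /ɟ/; /χ/ → [ʁ] after /ɲ/. In each pair only voicing changes, matching the preceding consonant, while place and manner stay constant.
Nothing changes in [rɛɣʐɔ]: there the adjacent consonants already agree in voicing (/ʐ/ and /ɣ/ are both voiced), so this form is consistent with the same rule.
/f/ is a voiceless labiodental fricative. The preceding trigger /g/ is voiced, so /f/ must become voiced as well.
Changing only its voicing to voiced gives [v] — the voiced labiodental fricative.

[taqagvelʊ]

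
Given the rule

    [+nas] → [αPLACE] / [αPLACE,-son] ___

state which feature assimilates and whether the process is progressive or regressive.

progressive place assimilation

The rule copies the place features (abbreviated [PLACE]) from the environment onto the target, so the assimilating feature is place.
The conditioning segment sits to the left of the focus bar, meaning the trigger precedes the segment that changes — progressive assimilation.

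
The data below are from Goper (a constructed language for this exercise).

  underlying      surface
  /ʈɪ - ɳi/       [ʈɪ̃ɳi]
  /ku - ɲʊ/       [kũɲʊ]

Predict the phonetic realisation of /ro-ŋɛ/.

[rõŋɛ]

The data show regressive nasality assimilation (vowel nasalisation): /ɪ/ → [ɪ̃] before /ɳ/; /u/ → [ũ] before /ɲ/ — a vowel is nasalised by an immediately following nasal consonant.
The vowel /o/ is adjacent to the following nasal /ŋ/, so it acquires [+nasal] and surfaces as [õ].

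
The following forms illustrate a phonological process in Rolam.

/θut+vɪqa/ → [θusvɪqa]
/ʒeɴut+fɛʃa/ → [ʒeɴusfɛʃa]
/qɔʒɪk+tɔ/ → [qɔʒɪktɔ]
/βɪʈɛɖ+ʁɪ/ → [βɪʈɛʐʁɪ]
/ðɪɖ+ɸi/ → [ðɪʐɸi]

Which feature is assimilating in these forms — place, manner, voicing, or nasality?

manner

Comparing underlying and surface forms, /t/ → [s] is the alternation; the neighbouring /v/ is constant.
The change stop → fricative matches the manner of the following /v/, identifying this as manner assimilation.
Checking the remaining alternations: /t/ → [s] before /f/ (stop → fricative, matching a fricative); /ɖ/ → [ʐ] before /ʁ/ (stop → fricative, matching a fricative); /ɖ/ → [ʐ] before /ɸ/ (stop → fricative, matching a fricative) — only manner changes, and always toward the following segment.
Nothing changes in [qɔʒɪktɔ]: there the adjacent consonants already agree in manner (/k/ and /t/ are both stops), so this form is consistent with the same rule.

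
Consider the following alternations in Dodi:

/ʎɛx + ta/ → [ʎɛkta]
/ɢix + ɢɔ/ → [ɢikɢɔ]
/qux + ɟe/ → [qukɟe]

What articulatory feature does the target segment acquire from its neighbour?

Comparing underlying and surface forms, /x/ → [k] is the alternation; the neighbouring /t/ is constant.
The change fricative → stop matches the manner of the following /t/, identifying this as manner assimilation.
Checking the remaining alternations: /x/ → [k] before /ɢ/ (fricative → stop, matching a stop); /x/ → [k] before /ɟ/ (fricative → stop, matching a stop) — only manner changes, and always toward the following segment.

manner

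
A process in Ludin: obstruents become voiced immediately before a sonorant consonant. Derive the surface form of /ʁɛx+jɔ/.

The rule targets /x/ (voiceless velar fricative), which sits before the trigger /j/ (voiced).
The voiced velar fricative is [ɣ], so /x/ → [ɣ].

[ʁɛɣjɔ]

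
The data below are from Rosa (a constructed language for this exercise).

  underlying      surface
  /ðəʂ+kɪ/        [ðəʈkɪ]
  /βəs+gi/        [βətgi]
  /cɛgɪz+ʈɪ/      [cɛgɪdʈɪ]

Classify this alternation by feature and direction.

Comparing underlying and surface forms, /ʂ/ → [ʈ] is the alternation; the neighbouring /k/ is constant.
The change fricative → stop matches the manner of the following /k/, identifying this as manner assimilation.
Place and voice are unchanged, so the assimilation is partial, not total.
Checking the remaining alternations: /s/ → [t] before /g/ (fricative → stop, matching a stop); /z/ → [d] before /ʈ/ (fricative → stop, matching a stop) — only manner changes, and always toward the following segment.
The trigger is the following segment, so the direction is regressive (anticipatory).

regressive manner assimilation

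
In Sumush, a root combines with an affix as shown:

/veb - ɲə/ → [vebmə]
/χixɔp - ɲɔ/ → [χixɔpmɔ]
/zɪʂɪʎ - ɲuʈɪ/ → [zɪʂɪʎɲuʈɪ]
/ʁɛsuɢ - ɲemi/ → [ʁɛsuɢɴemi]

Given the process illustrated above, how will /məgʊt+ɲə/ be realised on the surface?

[məgʊtnə]

The data show progressive place assimilation: /ɲ/ → [m] after /b/; /ɲ/ → [m] after /p/; /ɲ/ → [ɴ] after /ɢ/. In each pair only place changes, matching the preceding consonant, while manner and voice stay constant.
No alternation appears in [zɪʂɪʎɲuʈɪ]: there the adjacent consonants already agree in place (/ɲ/ and /ʎ/ are both palatal), so this form is consistent with the same rule.
/ɲ/ is a voiced palatal nasal. The preceding trigger /t/ is alveolar, so /ɲ/ must become alveolar as well.
A voiced alveolar nasal is [n], so the surface segment is [n].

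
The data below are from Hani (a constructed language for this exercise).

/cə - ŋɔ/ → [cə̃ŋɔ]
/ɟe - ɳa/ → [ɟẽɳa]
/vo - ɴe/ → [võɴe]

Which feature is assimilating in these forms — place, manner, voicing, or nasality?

nasality

The vowel /ə/ surfaces as nasalised [ə̃] next to the following nasal /ŋ/ — it has acquired the [+nasal] feature of its neighbour.
The other forms show the same pattern: /e/ → [ẽ] before /ɳ/; /o/ → [õ] before /ɴ/ — each time a vowel is nasalised next to a following nasal.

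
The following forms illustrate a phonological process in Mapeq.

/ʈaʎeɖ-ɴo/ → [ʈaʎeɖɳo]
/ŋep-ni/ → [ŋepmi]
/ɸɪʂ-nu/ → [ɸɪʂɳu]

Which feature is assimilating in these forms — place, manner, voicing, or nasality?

place

Comparing underlying and surface forms, /ɴ/ → [ɳ] is the alternation; the neighbouring /ɖ/ is constant.
The change uvular → retroflex matches the place of the preceding /ɖ/, identifying this as place assimilation.
Checking the remaining alternations: /n/ → [m] after /p/ (alveolar → bilabial, matching bilabial); /n/ → [ɳ] after /ʂ/ (alveolar → retroflex, matching retroflex) — only place changes, and always toward the preceding segment.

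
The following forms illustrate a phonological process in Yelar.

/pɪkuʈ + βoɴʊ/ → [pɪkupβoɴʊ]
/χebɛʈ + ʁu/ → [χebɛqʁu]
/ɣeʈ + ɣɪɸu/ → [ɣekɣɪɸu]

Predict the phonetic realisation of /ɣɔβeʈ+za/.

The data show regressive place assimilation: /ʈ/ → [p] before /β/; /ʈ/ → [q] before /ʁ/; /ʈ/ → [k] before /ɣ/. In each pair only place changes, matching the following consonant, while manner and voice stay constant.
The rule targets /ʈ/ (voiceless retroflex stop), which sits before the trigger /z/ (alveolar).
The voiceless alveolar stop is [t], so /ʈ/ → [t].

[ɣɔβetza]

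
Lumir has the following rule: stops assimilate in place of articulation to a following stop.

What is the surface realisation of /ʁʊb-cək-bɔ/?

[ʁʊɟcəpbɔ]

/b/ is a voiced bilabial stop. The following trigger /c/ is palatal, so /b/ must become palatal as well.
Changing only its place to palatal gives [ɟ] — the voiced palatal stop.
The same rule applies at the second boundary: /k/ → [p] next to /b/.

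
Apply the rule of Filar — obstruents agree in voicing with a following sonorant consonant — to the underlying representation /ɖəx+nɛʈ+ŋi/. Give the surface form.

/x/ is a voiceless velar fricative. The following trigger /n/ is voiced, so /x/ must become voiced as well.
A voiced velar fricative is [ɣ], so the surface segment is [ɣ].
At the second juncture, /ʈ/ likewise becomes [ɖ] adjacent to /ŋ/.

[ɖəɣnɛɖŋi]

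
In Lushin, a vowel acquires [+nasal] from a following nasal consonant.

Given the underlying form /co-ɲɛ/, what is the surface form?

[cõɲɛ]

The vowel /o/ is adjacent to the following nasal /ɲ/, so it acquires [+nasal] and surfaces as [õ].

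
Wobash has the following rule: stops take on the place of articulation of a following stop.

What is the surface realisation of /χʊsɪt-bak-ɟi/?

/t/ is a voiceless alveolar stop. The following trigger /b/ is bilabial, so /t/ must become bilabial as well.
The voiceless bilabial stop is [p], so /t/ → [p].
At the second juncture, /k/ likewise becomes [c] adjacent to /ɟ/.

[χʊsɪpbacɟi]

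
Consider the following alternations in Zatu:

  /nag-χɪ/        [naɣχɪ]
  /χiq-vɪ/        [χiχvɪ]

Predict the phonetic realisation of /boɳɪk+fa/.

The data show regressive manner assimilation: /g/ → [ɣ] before /χ/; /q/ → [χ] before /v/. In each pair only manner changes, matching the following consonant, while place and voice stay constant.
The rule targets /k/ (voiceless velar stop), which sits before the trigger /f/ (fricative).
The voiceless velar fricative is [x], so /k/ → [x].

[boɳɪxfa]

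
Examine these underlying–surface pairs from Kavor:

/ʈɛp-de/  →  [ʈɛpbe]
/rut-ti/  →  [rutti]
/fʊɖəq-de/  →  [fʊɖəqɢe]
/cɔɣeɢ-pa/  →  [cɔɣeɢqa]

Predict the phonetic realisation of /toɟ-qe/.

The data show progressive place assimilation: /d/ → [b] after /p/; /d/ → [ɢ] after /q/; /p/ → [q] after /ɢ/. In each pair only place changes, matching the preceding consonant, while manner and voice stay constant.
No alternation appears in [rutti]: there the adjacent consonants already agree in place (/t/ and /t/ are both alveolar), so this form is consistent with the same rule.
/q/ is a voiceless uvular stop. The preceding trigger /ɟ/ is palatal, so /q/ must become palatal as well.
A voiceless palatal stop is [c], so the surface segment is [c].

[toɟce]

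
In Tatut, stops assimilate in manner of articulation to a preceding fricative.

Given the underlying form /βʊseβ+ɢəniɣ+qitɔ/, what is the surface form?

[βʊseβʁəniɣχitɔ]

/ɢ/ is a voiced uvular stop. The preceding trigger /β/ is a fricative, so /ɢ/ must become a fricative as well.
The voiced uvular fricative is [ʁ], so /ɢ/ → [ʁ].
The same rule applies at the second boundary: /q/ → [χ] next to /ɣ/.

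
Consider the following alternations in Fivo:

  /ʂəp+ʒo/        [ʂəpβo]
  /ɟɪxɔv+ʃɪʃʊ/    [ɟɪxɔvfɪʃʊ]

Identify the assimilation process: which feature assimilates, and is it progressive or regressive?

progressive place assimilation

Underlying /ʒ/ is realised as [β] next to /p/; /p/ itself does not change.
/ʒ/ is postalveolar while /p/ is bilabial; the output [β] is bilabial, matching the trigger — so the feature that spreads is place.
Manner and voice are unchanged, so the assimilation is partial, not total.
The other alternating form patterns the same way: /ʃ/ → [f] after /v/ (postalveolar → labiodental, matching labiodental) — only place changes, and always toward the preceding segment.
The trigger is the preceding segment, so the direction is progressive (perseverative).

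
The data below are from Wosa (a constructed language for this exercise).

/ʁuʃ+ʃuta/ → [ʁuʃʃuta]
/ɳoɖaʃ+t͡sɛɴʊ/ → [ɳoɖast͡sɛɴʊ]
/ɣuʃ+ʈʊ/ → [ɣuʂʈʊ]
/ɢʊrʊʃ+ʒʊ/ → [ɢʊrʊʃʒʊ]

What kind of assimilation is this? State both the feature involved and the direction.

The segment that alternates is /ʃ/, which surfaces as [s] when adjacent to /t͡s/.
/ʃ/ is postalveolar while /t͡s/ is alveolar; the output [s] is alveolar, matching the trigger — so the feature that spreads is place.
Manner and voice are unchanged, so the assimilation is partial, not total.
The same holds elsewhere in the data: /ʃ/ → [ʂ] before /ʈ/ (postalveolar → retroflex, matching retroflex) — only place changes, and always toward the following segment.
Nothing changes in [ʁuʃʃuta], [ɢʊrʊʃʒʊ]: there the adjacent consonants already agree in place (/ʃ/ and /ʃ/ are both postalveolar; /ʃ/ and /ʒ/ are both postalveolar), so these forms are consistent with the same rule.
The trigger is the following segment, so the direction is regressive (anticipatory).

regressive place assimilation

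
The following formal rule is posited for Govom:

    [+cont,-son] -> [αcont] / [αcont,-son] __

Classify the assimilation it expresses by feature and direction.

progressive manner assimilation

The rule copies [cont] (continuancy) from the environment onto the target fricatives; since [±cont] encodes the stop/fricative manner contrast, the assimilating dimension is manner.
Since the environment is written before the underscore, the trigger precedes the target; the direction is progressive.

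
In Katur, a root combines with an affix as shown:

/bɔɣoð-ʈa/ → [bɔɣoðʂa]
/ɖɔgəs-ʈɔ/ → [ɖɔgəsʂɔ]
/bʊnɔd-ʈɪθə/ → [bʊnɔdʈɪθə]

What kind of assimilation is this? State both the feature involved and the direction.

progressive manner assimilation

The segment that alternates is /ʈ/, which surfaces as [ʂ] when adjacent to /ð/.
The change stop → fricative matches the manner of the preceding /ð/, identifying this as manner assimilation.
Place and voice are unchanged, so the assimilation is partial, not total.
The other alternating form patterns the same way: /ʈ/ → [ʂ] after /s/ (stop → fricative, matching a fricative) — only manner changes, and always toward the preceding segment.
No alternation appears in [bʊnɔdʈɪθə]: there the adjacent consonants already agree in manner (/ʈ/ and /d/ are both stops), so this form is consistent with the same rule.
Since the segment that changes follows the conditioning segment, the assimilation is progressive.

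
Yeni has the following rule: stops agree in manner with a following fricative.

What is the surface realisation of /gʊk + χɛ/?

/k/ is a voiceless velar stop. The following trigger /χ/ is a fricative, so /k/ must become a fricative as well.
The voiceless velar fricative is [x], so /k/ → [x].

[gʊxχɛ]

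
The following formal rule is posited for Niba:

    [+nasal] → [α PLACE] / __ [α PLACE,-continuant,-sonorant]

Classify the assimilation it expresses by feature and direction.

regressive place assimilation

The shared variable α links the value of the place features (abbreviated [PLACE]) on the target to the same value on the neighbouring segment, so place is the feature that assimilates.
The conditioning segment sits to the right of the focus bar, meaning the trigger follows the segment that changes — regressive assimilation.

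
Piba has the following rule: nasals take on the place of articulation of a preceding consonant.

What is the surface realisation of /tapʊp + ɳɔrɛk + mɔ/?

The rule targets /ɳ/ (voiced retroflex nasal), which sits after the trigger /p/ (bilabial).
Changing only its place to bilabial gives [m] — the voiced bilabial nasal.
The same rule applies at the second boundary: /m/ → [ŋ] next to /k/.

[tapʊpmɔrɛkŋɔ]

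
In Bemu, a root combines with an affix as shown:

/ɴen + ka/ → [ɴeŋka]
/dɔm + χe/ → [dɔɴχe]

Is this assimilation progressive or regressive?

regressive

Comparing underlying and surface forms, /n/ → [ŋ] is the alternation; the neighbouring /k/ is constant.
/n/ is alveolar while /k/ is velar; the output [ŋ] is velar, matching the trigger — so the feature that spreads is place.
The same holds elsewhere in the data: /m/ → [ɴ] before /χ/ (bilabial → uvular, matching uvular) — only place changes, and always toward the following segment.
Since the segment that changes precedes the conditioning segment, the assimilation is regressive.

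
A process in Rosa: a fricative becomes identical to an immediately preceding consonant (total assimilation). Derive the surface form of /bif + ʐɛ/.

[biffɛ]

/ʐ/ is the segment targeted by the rule; it sits immediately after /f/, so it assimilates completely and surfaces as [f].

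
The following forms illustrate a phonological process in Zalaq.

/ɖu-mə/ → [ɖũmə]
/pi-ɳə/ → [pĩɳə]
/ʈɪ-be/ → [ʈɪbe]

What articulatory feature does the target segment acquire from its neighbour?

nasality

The vowel /u/ surfaces as nasalised [ũ] next to the following nasal /m/ — it has acquired the [+nasal] feature of its neighbour.
The other form shows the same pattern: /i/ → [ĩ] before /ɳ/ — each time a vowel is nasalised next to a following nasal.
No change occurs in [ʈɪbe] because the vowel at the boundary is adjacent to an oral consonant, not a nasal (/ɪ/ next to /b/).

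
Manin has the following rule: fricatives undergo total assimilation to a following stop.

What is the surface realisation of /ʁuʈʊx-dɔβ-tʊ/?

[ʁuʈʊddɔttʊ]

/x/ is the segment targeted by the rule; it sits immediately before /d/, so it assimilates completely and surfaces as [d].
The same rule applies at the second boundary: /β/ → [t] next to /t/.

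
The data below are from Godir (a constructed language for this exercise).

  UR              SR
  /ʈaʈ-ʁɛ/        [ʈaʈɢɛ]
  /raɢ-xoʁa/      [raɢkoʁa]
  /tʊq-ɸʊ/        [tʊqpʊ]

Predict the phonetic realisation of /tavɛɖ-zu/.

The data show progressive manner assimilation: /ʁ/ → [ɢ] after /ʈ/; /x/ → [k] after /ɢ/; /ɸ/ → [p] after /q/. In each pair only manner changes, matching the preceding consonant, while place and voice stay constant.
/z/ is a voiced alveolar fricative. The preceding trigger /ɖ/ is a stop, so /z/ must become a stop as well.
Changing only its manner to stop gives [d] — the voiced alveolar stop.

[tavɛɖdu]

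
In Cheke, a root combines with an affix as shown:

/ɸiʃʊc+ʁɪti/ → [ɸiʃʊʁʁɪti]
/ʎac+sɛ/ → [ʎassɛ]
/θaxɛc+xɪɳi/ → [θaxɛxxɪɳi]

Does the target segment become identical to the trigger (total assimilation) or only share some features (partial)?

total assimilation

Comparing underlying and surface forms, /c/ → [ʁ] is the alternation; the neighbouring /ʁ/ is constant.
The output [ʁ] is identical to the trigger /ʁ/ — every feature (place, manner, voicing) has been copied — so this is total assimilation.
The other forms behave the same way: /c/ → [s] before /s/; /c/ → [x] before /x/ — in each case the output is a copy of the following consonant.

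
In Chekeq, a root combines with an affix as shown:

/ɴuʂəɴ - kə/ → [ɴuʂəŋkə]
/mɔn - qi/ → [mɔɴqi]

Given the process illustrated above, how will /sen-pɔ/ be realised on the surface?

[sempɔ]

The data show regressive place assimilation: /ɴ/ → [ŋ] before /k/; /n/ → [ɴ] before /q/. In each pair only place changes, matching the following consonant, while manner and voice stay constant.
The rule targets /n/ (voiced alveolar nasal), which sits before the trigger /p/ (bilabial).
The voiced bilabial nasal is [m], so /n/ → [m].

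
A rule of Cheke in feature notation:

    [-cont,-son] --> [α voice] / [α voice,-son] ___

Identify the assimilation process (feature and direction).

progressive voicing assimilation

The shared variable α links the value of [voice] on the target to the same value on the neighbouring segment, so voicing is the feature that assimilates.
Since the environment is written before the underscore, the trigger precedes the target; the direction is progressive.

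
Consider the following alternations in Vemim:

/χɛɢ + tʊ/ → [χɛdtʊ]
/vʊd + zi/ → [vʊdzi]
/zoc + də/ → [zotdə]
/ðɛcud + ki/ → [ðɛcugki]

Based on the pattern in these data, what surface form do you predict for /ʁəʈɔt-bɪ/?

[ʁəʈɔpbɪ]

The data show regressive place assimilation: /ɢ/ → [d] before /t/; /c/ → [t] before /d/; /d/ → [g] before /k/. In each pair only place changes, matching the following consonant, while manner and voice stay constant.
No alternation appears in [vʊdzi]: there the adjacent consonants already agree in place (/d/ and /z/ are both alveolar), so this form is consistent with the same rule.
The rule targets /t/ (voiceless alveolar stop), which sits before the trigger /b/ (bilabial).
Changing only its place to bilabial gives [p] — the voiceless bilabial stop.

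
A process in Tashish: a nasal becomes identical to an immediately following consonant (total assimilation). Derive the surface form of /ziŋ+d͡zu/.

[zid͡zd͡zu]

/ŋ/ is the segment targeted by the rule; it sits immediately before /d͡z/, so it assimilates completely and surfaces as [d͡z].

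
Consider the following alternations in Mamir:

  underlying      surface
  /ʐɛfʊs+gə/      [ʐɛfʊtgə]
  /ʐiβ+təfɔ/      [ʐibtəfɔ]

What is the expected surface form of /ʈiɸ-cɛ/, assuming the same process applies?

[ʈipcɛ]

The data show regressive manner assimilation: /s/ → [t] before /g/; /β/ → [b] before /t/. In each pair only manner changes, matching the following consonant, while place and voice stay constant.
The rule targets /ɸ/ (voiceless bilabial fricative), which sits before the trigger /c/ (stop).
A voiceless bilabial stop is [p], so the surface segment is [p].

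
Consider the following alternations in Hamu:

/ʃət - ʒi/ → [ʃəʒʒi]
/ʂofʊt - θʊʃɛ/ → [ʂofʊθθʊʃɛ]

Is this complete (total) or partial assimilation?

total assimilation

Comparing underlying and surface forms, /t/ → [ʒ] is the alternation; the neighbouring /ʒ/ is constant.
The output [ʒ] is identical to the trigger /ʒ/ — every feature (place, manner, voicing) has been copied — so this is total assimilation.
The remaining alternation confirms this: /t/ → [θ] before /θ/ — in each case the output is a copy of the following consonant.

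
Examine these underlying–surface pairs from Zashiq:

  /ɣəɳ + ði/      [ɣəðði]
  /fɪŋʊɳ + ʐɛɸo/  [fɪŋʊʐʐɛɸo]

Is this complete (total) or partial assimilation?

total assimilation

The segment that alternates is /ɳ/, which surfaces as [ð] when adjacent to /ð/.
The output [ð] is identical to the trigger /ð/ — every feature (place, manner, voicing) has been copied — so this is total assimilation.
The other form behaves the same way: /ɳ/ → [ʐ] before /ʐ/ — in each case the output is a copy of the following consonant.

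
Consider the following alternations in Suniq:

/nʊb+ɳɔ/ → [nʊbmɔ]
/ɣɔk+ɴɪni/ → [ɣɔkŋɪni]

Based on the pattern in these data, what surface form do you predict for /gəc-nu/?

The data show progressive place assimilation: /ɳ/ → [m] after /b/; /ɴ/ → [ŋ] after /k/. In each pair only place changes, matching the preceding consonant, while manner and voice stay constant.
/n/ is a voiced alveolar nasal. The preceding trigger /c/ is palatal, so /n/ must become palatal as well.
A voiced palatal nasal is [ɲ], so the surface segment is [ɲ].

[gəcɲu]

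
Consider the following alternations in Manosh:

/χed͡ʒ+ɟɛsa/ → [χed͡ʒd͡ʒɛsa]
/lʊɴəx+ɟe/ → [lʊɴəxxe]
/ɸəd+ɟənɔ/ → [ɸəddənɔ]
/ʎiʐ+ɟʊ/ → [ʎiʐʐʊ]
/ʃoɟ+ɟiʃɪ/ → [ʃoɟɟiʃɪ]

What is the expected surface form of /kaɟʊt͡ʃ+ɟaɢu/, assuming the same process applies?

The data show progressive total assimilation (/ɟ/ → [d͡ʒ] after /d͡ʒ/; /ɟ/ → [x] after /x/; /ɟ/ → [d] after /d/; /ɟ/ → [ʐ] after /ʐ/): in every case the target segment becomes identical to its preceding neighbour, copying more than a single feature.
In [ʃoɟɟiʃɪ] the two consonants at the boundary are already identical (/ɟ/ + /ɟ/), so the rule applies vacuously and nothing changes.
/ɟ/ is the segment targeted by the rule; it sits immediately after /t͡ʃ/, so it assimilates completely and surfaces as [t͡ʃ].

[kaɟʊt͡ʃt͡ʃaɢu]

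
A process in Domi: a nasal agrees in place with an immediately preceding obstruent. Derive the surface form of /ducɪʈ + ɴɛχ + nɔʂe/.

[ducɪʈɳɛχɴɔʂe]

/ɴ/ is a voiced uvular nasal. The preceding trigger /ʈ/ is retroflex, so /ɴ/ must become retroflex as well.
Changing only its place to retroflex gives [ɳ] — the voiced retroflex nasal.
At the second juncture, /n/ likewise becomes [ɴ] adjacent to /χ/.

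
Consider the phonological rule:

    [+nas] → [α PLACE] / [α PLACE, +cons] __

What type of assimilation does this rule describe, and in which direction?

The rule copies the place features (abbreviated [PLACE]) from the environment onto the target, so the assimilating feature is place.
Since the environment is written before the underscore, the trigger precedes the target; the direction is progressive.

progressive place assimilation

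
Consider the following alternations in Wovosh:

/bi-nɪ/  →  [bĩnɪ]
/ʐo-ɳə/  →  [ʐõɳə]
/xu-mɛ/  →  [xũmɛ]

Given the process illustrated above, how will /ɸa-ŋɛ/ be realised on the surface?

[ɸãŋɛ]

The data show regressive nasality assimilation (vowel nasalisation): /i/ → [ĩ] before /n/; /o/ → [õ] before /ɳ/; /u/ → [ũ] before /m/ — a vowel is nasalised by an immediately following nasal consonant.
The vowel /a/ is adjacent to the following nasal /ŋ/, so it acquires [+nasal] and surfaces as [ã].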